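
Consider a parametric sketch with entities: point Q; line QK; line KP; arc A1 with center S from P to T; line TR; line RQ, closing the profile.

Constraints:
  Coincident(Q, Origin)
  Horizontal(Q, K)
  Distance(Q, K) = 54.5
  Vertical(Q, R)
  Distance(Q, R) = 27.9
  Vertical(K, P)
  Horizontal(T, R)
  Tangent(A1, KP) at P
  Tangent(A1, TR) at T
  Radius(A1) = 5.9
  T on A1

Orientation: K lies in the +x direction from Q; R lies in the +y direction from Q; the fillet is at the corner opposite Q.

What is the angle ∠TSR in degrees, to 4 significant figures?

83.08°

The virtual corner opposite Q is at (54.50, 27.90). The tangent condition forces SP to be normal to KP and since A1 is tangent to TR there, ST ⟂ TR, with radius 5.9, so the center S sits 5.9 in from both sides at S = (48.60, 22.00). That places the tangent points at P = (54.50, 22.00) on KP and T = (48.60, 27.90) on TR. Then cos ∠TSR = ST·SR / (|ST||SR|), giving 83.08°.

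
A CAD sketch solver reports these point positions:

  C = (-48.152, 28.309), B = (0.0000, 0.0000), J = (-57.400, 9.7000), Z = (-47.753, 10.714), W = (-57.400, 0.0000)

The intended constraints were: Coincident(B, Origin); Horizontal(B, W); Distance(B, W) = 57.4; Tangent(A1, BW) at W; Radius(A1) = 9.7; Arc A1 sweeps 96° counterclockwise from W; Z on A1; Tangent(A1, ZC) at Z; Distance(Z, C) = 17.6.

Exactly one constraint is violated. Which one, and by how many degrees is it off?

Tangent(A1, ZC) at Z — off by 4.70°.

B = (0.00, 0.00) ✓; B.y = 0.00, W.y = 0.00 ✓; |BW| = 57.40 ✓; ∠(JW, WB) = 90.00° ✓; |JW| = 9.700 ✓; bearing(J→Z) − bearing(J→W) = 96.00° ✓; |JZ| = 9.700 ✓; ∠(JZ, ZC) = 94.70° ✗; |ZC| = 17.60 ✓.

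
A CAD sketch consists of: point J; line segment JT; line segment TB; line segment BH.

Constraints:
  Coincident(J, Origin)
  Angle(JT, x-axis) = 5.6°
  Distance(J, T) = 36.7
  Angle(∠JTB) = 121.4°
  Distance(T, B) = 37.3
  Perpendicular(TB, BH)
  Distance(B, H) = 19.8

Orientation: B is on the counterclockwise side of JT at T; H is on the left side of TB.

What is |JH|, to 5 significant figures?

57.586

J is at the origin; JT runs at 5.6° with length 36.7, so T = 36.7·(cos 5.6°, sin 5.6°) = (36.525, 3.5813). ∠JTB = 121.4°, so TB runs at 5.6° + (180° − 121.4°) = 64.200° from the x-axis; with |TB| = 37.3, B = T + 37.3·(cos 64.200°, sin 64.200°) = (52.759, 37.163). TB ⟂ BH; with |BH| = 19.8 on the left of TB, H = B + 19.8·(-0.90032, 0.43523) = (34.933, 45.781). Then |JH| = |H − J| = 57.586.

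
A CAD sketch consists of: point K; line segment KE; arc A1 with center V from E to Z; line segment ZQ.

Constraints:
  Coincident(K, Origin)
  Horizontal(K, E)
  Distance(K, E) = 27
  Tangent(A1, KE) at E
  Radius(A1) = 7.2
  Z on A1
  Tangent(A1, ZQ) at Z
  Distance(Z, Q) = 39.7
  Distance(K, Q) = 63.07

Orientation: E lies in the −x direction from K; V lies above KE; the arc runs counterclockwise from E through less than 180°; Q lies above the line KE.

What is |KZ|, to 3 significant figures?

24.5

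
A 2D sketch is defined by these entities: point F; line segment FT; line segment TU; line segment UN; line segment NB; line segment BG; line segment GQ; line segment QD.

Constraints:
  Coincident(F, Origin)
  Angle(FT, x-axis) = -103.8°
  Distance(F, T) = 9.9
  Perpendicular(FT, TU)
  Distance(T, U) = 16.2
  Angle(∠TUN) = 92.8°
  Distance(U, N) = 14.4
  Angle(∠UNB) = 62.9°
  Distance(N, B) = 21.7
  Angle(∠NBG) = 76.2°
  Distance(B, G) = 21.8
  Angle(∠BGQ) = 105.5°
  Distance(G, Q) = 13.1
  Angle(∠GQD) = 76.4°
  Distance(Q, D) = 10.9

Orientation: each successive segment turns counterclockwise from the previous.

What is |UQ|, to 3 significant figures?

9.29

F is at the origin; FT runs at -103.8° with length 9.9, so T = (-2.36, -9.61). FT ⟂ TU, so TU runs at -13.8°; with |TU| = 16.2, U = (13.4, -13.5). ∠TUN = 92.8° gives UN at 73.4° from the x-axis; with |UN| = 14.4, N = (17.5, 0.321). ∠UNB = 62.9° gives NB at -170° from the x-axis; with |NB| = 21.7, B = (-3.85, -3.63). ∠NBG = 76.2° gives BG at -65.7° from the x-axis; with |BG| = 21.8, G = (5.12, -23.5). ∠BGQ = 105.5° gives GQ at 8.80° from the x-axis; with |GQ| = 13.1, Q = (18.1, -21.5). Then |UQ| = |Q − U| = 9.29.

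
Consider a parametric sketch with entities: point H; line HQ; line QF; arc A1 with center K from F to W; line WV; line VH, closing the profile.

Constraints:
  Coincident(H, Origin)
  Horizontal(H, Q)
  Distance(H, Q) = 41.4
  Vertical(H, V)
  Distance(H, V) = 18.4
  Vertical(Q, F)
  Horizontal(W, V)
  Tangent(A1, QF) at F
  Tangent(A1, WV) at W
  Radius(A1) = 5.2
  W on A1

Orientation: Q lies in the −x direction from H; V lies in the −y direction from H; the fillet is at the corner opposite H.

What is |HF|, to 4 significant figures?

43.45

H is at the origin; HQ is horizontal with |HQ| = 41.4 and Q on the −x side, so Q = (-41.40, 0.000). H and V share the same x with |HV| = 18.4 and V on the −y side, so V = (0.000, -18.40). The virtual corner opposite H is at (-41.40, -18.40). A1 meets QF tangentially, so KF is at right angles to QF and the tangent condition forces KW to be normal to WV, with radius 5.2, so the center K sits 5.2 in from both sides at K = (-36.20, -13.20). That places the tangent points at F = (-41.40, -13.20) on QF and W = (-36.20, -18.40) on WV. Then |HF| = |F − H| = 43.45.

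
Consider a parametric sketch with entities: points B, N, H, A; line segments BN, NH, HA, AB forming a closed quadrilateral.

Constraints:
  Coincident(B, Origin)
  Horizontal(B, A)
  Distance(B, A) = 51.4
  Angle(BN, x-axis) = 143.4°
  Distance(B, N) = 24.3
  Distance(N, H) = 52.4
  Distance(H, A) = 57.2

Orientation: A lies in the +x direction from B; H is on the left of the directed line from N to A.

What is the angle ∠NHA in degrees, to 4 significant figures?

82.53°

B is at the origin; B and A share the same y with |BA| = 51.4 and A in +x, so A = (51.4, 0). BN runs at 143.4° with |BN| = 24.3, so N = (-19.51, 14.49). H is determined by |NH| = 52.4 and |HA| = 57.2 together: it lies at the intersection of circle(N, 52.4) and circle(A, 57.2). With |NA| = 72.37, the foot of the radical line on NA is 32.55 from N and the perpendicular offset is √(52.4² − 32.55²) = 41.06. Taking the left-of-NA solution: H = (20.61, 48.20).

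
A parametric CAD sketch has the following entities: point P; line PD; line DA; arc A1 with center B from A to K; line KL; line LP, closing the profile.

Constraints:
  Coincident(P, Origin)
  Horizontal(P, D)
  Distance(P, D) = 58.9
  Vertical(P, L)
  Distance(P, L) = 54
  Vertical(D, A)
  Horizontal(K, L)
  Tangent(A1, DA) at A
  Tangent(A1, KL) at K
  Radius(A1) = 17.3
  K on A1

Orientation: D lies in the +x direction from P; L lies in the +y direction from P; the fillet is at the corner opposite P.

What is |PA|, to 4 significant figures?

69.40

P is at the origin; PD is horizontal with |PD| = 58.9 and D on the +x side, so D = (58.90, 0.000). P and L share the same x with |PL| = 54.0 and L on the +y side, so L = (0.000, 54.00). The virtual corner opposite P is at (58.90, 54.00). Tangency of A1 to DA means the radius BA is perpendicular to DA and the tangent condition forces BK to be normal to KL, with radius 17.3, so the center B sits 17.3 in from both sides at B = (41.60, 36.70). That places the tangent points at A = (58.90, 36.70) on DA and K = (41.60, 54.00) on KL. Then |PA| = |A − P| = 69.40.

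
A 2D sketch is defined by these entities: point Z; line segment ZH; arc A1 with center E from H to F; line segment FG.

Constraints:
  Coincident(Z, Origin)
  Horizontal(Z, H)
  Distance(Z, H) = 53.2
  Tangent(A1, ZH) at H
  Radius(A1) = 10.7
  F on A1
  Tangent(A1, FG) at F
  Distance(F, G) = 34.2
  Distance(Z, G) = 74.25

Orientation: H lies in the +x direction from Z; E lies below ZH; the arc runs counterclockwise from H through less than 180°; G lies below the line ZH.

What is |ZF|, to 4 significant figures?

46.13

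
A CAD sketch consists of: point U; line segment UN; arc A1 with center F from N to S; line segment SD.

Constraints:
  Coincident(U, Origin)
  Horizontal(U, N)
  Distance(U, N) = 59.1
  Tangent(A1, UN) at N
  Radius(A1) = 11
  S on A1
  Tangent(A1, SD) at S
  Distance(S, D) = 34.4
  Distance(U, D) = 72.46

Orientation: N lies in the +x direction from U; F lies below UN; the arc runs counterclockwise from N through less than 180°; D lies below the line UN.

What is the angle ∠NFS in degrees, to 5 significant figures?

101.58°

Checks: |UN| = 59.10 ✓; |FS| = 11.00 ✓; ∠(FS, SD) = 90.00° ✓; |SD| = 34.40 ✓; |UD| = 72.46 ✓.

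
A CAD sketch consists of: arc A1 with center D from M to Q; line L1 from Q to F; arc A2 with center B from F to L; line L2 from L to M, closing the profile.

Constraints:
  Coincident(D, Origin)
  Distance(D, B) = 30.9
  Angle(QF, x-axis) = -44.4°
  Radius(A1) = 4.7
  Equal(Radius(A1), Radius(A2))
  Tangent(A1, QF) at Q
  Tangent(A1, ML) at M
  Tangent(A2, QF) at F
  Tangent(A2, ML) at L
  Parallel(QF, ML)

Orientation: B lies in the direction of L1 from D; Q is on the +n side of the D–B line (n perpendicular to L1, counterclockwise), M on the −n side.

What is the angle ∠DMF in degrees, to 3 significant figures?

73.1°

The slot axis is L1's direction at -44.4°, so u = (cos -44.4°, sin -44.4°) = (0.714, -0.700) and n = (−sin -44.4°, cos -44.4°) = (0.700, 0.714). D is at the origin and B lies 30.9 along u from D, so B = 30.9·u = (22.1, -21.6). Tangency of A1 to both parallel lines with radius 4.7 puts Q and M at D ± 4.7·n: Q = (3.29, 3.36), M = (-3.29, -3.36). Equal radii place F and L the same way about B: F = B + 4.7·n = (25.4, -18.3), L = B − 4.7·n = (18.8, -25.0). Then cos ∠DMF = MD·MF / (|MD||MF|), giving 73.1°.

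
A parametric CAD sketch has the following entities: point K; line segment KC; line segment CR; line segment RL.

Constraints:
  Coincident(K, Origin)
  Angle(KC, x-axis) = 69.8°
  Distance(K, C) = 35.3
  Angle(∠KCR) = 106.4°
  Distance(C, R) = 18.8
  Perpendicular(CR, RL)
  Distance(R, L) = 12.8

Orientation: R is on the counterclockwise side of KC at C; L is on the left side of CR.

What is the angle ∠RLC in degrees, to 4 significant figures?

55.75°

∠KCR = 106.4°, so CR runs at 69.8° + (180° − 106.4°) = 143.4° from the x-axis; with |CR| = 18.8, R = C + 18.8·(cos 143.4°, sin 143.4°) = (-2.904, 44.34). CR is perpendicular to RL; with |RL| = 12.8 on the left of CR, L = R + 12.8·(-0.5962, -0.8028) = (-10.54, 34.06). Then cos ∠RLC = LR·LC / (|LR||LC|), giving 55.75°.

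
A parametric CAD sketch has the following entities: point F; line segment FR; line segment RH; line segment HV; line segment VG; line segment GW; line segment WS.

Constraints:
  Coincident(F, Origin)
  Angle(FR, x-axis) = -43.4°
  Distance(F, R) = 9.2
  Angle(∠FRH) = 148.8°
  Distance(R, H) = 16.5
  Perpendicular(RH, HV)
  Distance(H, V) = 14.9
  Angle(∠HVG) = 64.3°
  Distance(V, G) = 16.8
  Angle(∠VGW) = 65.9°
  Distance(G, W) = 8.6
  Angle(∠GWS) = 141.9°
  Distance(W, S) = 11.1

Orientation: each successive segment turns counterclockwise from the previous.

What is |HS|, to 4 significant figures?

3.018

F is at the origin; FR runs at -43.4° with length 9.2, so R = (6.684, -6.321). ∠FRH = 148.8° gives RH at -12.20° from the x-axis; with |RH| = 16.5, H = (22.81, -9.808). The perpendicularity gives HV at right angles to RH, so HV runs at 77.80°; with |HV| = 14.9, V = (25.96, 4.755). ∠HVG = 64.3° gives VG at -166.5° from the x-axis; with |VG| = 16.8, G = (9.625, 0.8336). ∠VGW = 65.9° gives GW at -52.40° from the x-axis; with |GW| = 8.6, W = (14.87, -5.980). ∠GWS = 141.9° gives WS at -14.30° from the x-axis; with |WS| = 11.1, S = (25.63, -8.722). Then |HS| = |S − H| = 3.018.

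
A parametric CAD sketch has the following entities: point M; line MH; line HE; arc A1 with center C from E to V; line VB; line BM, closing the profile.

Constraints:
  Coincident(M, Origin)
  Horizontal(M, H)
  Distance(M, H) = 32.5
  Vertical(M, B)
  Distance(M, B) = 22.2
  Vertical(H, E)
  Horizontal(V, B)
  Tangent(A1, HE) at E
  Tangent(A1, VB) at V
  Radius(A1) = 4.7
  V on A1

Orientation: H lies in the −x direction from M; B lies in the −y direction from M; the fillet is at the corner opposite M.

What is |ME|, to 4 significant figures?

36.91

M is at the origin; M and H share the same y with |MH| = 32.5 and H on the −x side, so H = (-32.50, 0.000). M and B share the same x with |MB| = 22.2 and B on the −y side, so B = (0.000, -22.20). The virtual corner opposite M is at (-32.50, -22.20). Since A1 is tangent to HE there, CE ⟂ HE and tangency of A1 to VB means the radius CV is perpendicular to VB, with radius 4.7, so the center C sits 4.7 in from both sides at C = (-27.80, -17.50). That places the tangent points at E = (-32.50, -17.50) on HE and V = (-27.80, -22.20) on VB. Then |ME| = |E − M| = 36.91.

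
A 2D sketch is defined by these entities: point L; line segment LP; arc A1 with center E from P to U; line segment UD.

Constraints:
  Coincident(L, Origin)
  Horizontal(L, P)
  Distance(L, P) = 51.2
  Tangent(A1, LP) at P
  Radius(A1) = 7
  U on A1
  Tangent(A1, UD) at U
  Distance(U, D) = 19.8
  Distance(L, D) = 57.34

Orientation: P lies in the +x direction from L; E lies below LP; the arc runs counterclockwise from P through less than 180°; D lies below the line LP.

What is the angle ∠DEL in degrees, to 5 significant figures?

94.662°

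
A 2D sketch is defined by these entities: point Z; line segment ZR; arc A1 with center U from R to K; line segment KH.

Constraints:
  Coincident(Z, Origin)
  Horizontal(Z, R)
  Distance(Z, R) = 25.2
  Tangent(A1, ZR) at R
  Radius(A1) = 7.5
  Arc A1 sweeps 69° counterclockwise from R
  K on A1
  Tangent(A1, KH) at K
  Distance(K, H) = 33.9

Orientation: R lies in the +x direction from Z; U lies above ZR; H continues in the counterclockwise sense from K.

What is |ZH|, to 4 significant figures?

57.41

Z is at the origin; ZR is horizontal with |ZR| = 25.2 and R on the +x side, so R = (25.20, 0.000). The tangent condition forces UR to be normal to ZR, so U = R + (0, 7.5) = (25.20, 7.500). On A1, R sits at bearing -90° from U; a 69° counterclockwise sweep puts K at bearing -21°, so K = U + 7.5·(cos -21°, sin -21°) = (32.20, 4.812). The tangent condition forces UK to be normal to KH, so KH runs along (−sin -21°, cos -21°); with |KH| = 33.9, H = (44.35, 36.46). Then |ZH| = |H − Z| = 57.41.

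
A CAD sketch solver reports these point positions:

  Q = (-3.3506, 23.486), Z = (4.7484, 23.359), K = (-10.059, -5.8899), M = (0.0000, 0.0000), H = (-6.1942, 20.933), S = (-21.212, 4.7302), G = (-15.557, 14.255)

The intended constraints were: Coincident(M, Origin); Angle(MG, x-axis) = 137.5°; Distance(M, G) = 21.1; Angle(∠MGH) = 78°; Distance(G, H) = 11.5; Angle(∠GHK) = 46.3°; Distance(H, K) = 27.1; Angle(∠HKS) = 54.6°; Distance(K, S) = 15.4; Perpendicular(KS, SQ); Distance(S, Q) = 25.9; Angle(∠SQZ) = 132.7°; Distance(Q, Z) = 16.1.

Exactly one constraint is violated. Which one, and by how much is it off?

Distance(Q, Z) = 16.1 — off by 8.00.

M = (0.00, 0.00) ✓; MG at 137.5° ✓; |MG| = 21.10 ✓; ∠MGH = 78.00° ✓; |GH| = 11.50 ✓; ∠GHK = 46.30° ✓; |HK| = 27.10 ✓; ∠HKS = 54.60° ✓; |KS| = 15.40 ✓; ∠(KS, SQ) = 90.00° ✓; |SQ| = 25.90 ✓; ∠SQZ = 132.7° ✓; |QZ| = 8.100 ✗.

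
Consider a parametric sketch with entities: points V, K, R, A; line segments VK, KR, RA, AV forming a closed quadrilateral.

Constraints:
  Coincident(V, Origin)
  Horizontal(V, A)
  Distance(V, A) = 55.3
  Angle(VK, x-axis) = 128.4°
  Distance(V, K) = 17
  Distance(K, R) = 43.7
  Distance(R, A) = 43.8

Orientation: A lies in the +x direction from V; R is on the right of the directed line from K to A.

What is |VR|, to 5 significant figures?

26.700

Checks: |KR| = 43.70 ✓; |RA| = 43.80 ✓.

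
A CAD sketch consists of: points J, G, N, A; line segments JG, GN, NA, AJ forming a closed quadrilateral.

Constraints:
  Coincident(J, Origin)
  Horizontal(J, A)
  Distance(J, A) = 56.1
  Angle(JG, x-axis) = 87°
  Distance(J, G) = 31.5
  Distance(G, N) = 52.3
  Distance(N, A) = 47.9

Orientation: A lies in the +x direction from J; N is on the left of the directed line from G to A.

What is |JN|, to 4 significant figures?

70.08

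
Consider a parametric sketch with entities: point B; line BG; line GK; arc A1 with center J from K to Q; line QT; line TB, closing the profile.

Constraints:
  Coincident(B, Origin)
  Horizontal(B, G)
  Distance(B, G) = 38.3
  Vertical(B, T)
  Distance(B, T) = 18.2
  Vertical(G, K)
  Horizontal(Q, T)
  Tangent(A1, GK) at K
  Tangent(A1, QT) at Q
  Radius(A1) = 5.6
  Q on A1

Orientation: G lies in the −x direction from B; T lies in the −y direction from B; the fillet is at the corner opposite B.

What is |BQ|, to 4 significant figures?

37.42

B is at the origin; BG is horizontal with |BG| = 38.3 and G on the −x side, so G = (-38.30, 0.000). B and T share the same x with |BT| = 18.2 and T on the −y side, so T = (0.000, -18.20). The virtual corner opposite B is at (-38.30, -18.20). Tangency of A1 to GK means the radius JK is perpendicular to GK and since A1 is tangent to QT there, JQ ⟂ QT, with radius 5.6, so the center J sits 5.6 in from both sides at J = (-32.70, -12.60). That places the tangent points at K = (-38.30, -12.60) on GK and Q = (-32.70, -18.20) on QT. Then |BQ| = |Q − B| = 37.42.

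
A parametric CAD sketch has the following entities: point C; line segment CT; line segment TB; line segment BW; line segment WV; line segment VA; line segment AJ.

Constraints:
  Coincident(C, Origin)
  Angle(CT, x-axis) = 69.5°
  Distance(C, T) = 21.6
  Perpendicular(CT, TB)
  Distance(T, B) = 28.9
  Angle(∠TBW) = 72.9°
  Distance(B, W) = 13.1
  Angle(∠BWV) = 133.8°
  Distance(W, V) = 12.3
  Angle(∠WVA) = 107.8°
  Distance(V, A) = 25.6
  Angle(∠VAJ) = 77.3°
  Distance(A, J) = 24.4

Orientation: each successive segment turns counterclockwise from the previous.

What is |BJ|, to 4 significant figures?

17.77

∠WVA = 107.8° gives VA at 25.00° from the x-axis; with |VA| = 25.6, A = (11.28, 19.07). ∠VAJ = 77.3° gives AJ at 127.7° from the x-axis; with |AJ| = 24.4, J = (-3.645, 38.38). Then |BJ| = |J − B| = 17.77.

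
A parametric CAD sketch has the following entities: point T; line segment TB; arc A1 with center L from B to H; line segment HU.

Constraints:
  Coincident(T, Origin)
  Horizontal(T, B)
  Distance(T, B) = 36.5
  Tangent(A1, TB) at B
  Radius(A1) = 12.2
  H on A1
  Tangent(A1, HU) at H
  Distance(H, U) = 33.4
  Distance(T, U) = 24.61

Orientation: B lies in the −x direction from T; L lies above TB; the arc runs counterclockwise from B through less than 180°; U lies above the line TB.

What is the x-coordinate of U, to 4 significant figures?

-3.105

Checks: T.y = 0.00, B.y = 0.00 ✓; |LH| = 12.20 ✓; ∠(LH, HU) = 90.00° ✓; |HU| = 33.40 ✓; |TU| = 24.61 ✓.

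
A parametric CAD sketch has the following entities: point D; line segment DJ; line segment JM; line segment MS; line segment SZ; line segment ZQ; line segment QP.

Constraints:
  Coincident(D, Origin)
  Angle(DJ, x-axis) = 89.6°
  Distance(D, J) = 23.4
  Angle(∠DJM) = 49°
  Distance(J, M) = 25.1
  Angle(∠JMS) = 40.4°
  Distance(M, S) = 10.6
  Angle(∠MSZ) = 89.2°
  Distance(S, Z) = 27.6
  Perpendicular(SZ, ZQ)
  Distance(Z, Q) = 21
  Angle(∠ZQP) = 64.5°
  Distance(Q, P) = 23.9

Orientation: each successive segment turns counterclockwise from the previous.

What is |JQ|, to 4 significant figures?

31.87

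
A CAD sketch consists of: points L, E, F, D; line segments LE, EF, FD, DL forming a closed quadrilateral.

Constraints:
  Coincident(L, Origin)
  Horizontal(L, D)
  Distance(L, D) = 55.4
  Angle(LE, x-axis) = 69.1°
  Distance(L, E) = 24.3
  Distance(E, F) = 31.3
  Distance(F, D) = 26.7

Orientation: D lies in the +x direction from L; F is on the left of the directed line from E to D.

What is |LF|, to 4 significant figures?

45.51

Checks: |EF| = 31.30 ✓; |FD| = 26.70 ✓.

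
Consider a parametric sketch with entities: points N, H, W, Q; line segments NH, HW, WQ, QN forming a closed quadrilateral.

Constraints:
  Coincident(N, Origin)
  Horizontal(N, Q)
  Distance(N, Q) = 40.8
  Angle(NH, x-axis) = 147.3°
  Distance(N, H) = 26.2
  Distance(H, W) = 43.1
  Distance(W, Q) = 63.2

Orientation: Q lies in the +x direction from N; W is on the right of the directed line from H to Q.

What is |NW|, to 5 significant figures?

32.472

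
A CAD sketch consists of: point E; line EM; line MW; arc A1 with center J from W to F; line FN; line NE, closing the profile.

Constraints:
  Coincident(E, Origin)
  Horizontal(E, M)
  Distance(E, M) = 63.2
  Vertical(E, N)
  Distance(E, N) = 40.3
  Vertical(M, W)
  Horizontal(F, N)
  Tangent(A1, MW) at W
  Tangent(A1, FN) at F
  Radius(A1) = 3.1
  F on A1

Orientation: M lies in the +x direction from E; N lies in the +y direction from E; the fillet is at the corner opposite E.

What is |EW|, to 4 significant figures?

73.34

E is at the origin; EM is horizontal with |EM| = 63.2 and M on the +x side, so M = (63.20, 0.000). EN is vertical with |EN| = 40.3 and N on the +y side, so N = (0.000, 40.30). The virtual corner opposite E is at (63.20, 40.30). Tangency of A1 to MW means the radius JW is perpendicular to MW and A1 meets FN tangentially, so JF is at right angles to FN, with radius 3.1, so the center J sits 3.1 in from both sides at J = (60.10, 37.20). That places the tangent points at W = (63.20, 37.20) on MW and F = (60.10, 40.30) on FN. Then |EW| = |W − E| = 73.34.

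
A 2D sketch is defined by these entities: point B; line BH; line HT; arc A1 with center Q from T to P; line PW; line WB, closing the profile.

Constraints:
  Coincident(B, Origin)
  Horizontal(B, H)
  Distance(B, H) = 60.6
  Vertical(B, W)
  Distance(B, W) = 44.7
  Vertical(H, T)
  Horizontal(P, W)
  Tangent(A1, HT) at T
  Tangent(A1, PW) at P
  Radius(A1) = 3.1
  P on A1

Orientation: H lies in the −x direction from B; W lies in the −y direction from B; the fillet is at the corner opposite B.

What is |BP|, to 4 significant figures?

72.83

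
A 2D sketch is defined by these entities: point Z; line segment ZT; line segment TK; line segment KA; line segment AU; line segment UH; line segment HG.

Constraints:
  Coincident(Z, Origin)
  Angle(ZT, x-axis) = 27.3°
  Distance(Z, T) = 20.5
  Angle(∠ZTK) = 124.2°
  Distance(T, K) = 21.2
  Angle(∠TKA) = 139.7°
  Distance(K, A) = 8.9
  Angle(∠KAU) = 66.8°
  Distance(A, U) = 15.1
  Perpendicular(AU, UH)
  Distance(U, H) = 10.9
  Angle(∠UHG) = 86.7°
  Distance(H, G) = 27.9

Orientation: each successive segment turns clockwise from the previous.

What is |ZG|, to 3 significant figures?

53.1

The perpendicularity gives UH at right angles to AU, so UH runs at 88.0°; with |UH| = 10.9, H = (25.4, 2.41). ∠UHG = 86.7° gives HG at -5.30° from the x-axis; with |HG| = 27.9, G = (53.1, -0.168). Then |ZG| = |G − Z| = 53.1.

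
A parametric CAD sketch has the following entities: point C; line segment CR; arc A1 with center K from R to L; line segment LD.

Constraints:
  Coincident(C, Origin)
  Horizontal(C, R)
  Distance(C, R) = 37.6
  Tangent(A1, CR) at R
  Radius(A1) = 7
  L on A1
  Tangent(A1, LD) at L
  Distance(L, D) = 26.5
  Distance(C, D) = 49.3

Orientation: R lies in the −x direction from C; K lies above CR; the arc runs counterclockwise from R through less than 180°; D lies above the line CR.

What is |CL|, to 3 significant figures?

31.8

C is at the origin; CR is horizontal with |CR| = 37.6 and R on the −x side, so R = (-37.6, 0.00). A1 meets CR tangentially, so KR is at right angles to CR, so K = R + (0, 7) = (-37.6, 7.00). Since KL ⟂ LD (tangency), |KD| = √(7.0² + 26.5²) = 27.4 regardless of where L sits on A1. So D lies on both circle(C, 49.3) and circle(K, 27.4); the above-CR intersection is D = (-35.4, 34.3). L is the foot of the tangent from D: L = (-30.7, 8.24).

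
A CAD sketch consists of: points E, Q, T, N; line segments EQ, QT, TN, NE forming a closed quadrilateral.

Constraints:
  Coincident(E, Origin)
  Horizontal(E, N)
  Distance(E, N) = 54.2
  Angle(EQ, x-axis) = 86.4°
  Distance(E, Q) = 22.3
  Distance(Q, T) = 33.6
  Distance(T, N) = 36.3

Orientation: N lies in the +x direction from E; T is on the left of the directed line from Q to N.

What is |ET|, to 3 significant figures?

45.5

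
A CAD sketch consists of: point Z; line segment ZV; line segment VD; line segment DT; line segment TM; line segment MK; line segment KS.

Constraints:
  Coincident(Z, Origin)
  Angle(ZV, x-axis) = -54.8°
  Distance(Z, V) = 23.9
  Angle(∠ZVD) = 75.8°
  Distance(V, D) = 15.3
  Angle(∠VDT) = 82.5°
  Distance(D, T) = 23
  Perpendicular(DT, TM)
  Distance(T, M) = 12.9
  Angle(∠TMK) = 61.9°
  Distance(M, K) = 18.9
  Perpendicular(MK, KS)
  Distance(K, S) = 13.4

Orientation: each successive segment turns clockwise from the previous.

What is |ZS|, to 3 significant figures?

18.3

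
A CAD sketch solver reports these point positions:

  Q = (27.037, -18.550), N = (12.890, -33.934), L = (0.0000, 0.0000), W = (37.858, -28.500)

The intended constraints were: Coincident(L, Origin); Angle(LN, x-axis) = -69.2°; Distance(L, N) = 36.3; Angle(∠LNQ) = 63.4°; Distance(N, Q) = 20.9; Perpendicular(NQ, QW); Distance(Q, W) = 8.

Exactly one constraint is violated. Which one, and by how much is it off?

Distance(Q, W) = 8 — off by 6.70.

L = (0.00, 0.00) ✓; LN at -69.20° ✓; |LN| = 36.30 ✓; ∠LNQ = 63.40° ✓; |NQ| = 20.90 ✓; ∠(NQ, QW) = 90.00° ✓; |QW| = 14.70 ✗.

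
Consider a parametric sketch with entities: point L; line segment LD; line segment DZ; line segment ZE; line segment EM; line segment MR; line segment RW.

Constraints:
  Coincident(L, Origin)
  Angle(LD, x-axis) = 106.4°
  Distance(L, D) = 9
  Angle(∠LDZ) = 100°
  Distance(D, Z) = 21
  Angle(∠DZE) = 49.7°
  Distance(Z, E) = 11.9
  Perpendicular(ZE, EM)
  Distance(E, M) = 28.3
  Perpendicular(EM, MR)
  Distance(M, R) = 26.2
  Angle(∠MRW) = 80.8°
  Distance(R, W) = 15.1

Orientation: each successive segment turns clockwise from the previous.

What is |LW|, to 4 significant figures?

33.29

L is at the origin; LD runs at 106.4° with length 9.0, so D = (-2.541, 8.634). ∠LDZ = 100.0° gives DZ at 26.40° from the x-axis; with |DZ| = 21.0, Z = (16.27, 17.97). ∠DZE = 49.7° gives ZE at -103.9° from the x-axis; with |ZE| = 11.9, E = (13.41, 6.420). The perpendicularity gives EM at right angles to ZE, so EM runs at 166.1°; with |EM| = 28.3, M = (-14.06, 13.22). EM is perpendicular to MR, so MR runs at 76.10°; with |MR| = 26.2, R = (-7.767, 38.65). ∠MRW = 80.8° gives RW at -23.10° from the x-axis; with |RW| = 15.1, W = (6.122, 32.73). Then |LW| = |W − L| = 33.29.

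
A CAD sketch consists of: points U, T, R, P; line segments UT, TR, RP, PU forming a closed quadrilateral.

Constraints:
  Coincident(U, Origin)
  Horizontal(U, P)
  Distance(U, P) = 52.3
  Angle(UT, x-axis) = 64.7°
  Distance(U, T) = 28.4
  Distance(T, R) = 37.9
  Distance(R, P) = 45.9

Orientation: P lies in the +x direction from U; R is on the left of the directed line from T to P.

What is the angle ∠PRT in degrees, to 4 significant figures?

68.58°

Checks: |TR| = 37.90 ✓; |RP| = 45.90 ✓.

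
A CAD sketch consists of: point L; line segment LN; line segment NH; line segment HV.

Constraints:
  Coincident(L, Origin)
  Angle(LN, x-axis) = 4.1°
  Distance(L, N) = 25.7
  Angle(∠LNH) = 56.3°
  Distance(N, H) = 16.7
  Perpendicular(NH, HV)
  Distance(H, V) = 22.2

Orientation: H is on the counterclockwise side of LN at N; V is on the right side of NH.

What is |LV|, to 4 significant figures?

43.65

L is at the origin; LN runs at 4.1° with length 25.7, so N = 25.7·(cos 4.1°, sin 4.1°) = (25.63, 1.837). ∠LNH = 56.3°, so NH runs at 4.1° + (180° − 56.3°) = 127.8° from the x-axis; with |NH| = 16.7, H = N + 16.7·(cos 127.8°, sin 127.8°) = (15.40, 15.03). NH is perpendicular to HV; with |HV| = 22.2 on the right of NH, V = H + 22.2·(0.7902, 0.6129) = (32.94, 28.64). Then |LV| = |V − L| = 43.65.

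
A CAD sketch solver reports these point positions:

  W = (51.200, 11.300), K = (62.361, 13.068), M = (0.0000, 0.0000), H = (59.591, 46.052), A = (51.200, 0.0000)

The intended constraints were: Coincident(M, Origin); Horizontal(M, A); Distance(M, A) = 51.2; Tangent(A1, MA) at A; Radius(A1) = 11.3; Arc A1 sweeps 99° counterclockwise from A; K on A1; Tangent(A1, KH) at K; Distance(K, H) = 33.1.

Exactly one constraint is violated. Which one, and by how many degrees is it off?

Tangent(A1, KH) at K — off by 4.20°.

M = (0.00, 0.00) ✓; M.y = 0.00, A.y = 0.00 ✓; |MA| = 51.20 ✓; ∠(WA, AM) = 90.00° ✓; |WA| = 11.30 ✓; bearing(W→K) − bearing(W→A) = 99.00° ✓; |WK| = 11.30 ✓; ∠(WK, KH) = 94.20° ✗; |KH| = 33.10 ✓.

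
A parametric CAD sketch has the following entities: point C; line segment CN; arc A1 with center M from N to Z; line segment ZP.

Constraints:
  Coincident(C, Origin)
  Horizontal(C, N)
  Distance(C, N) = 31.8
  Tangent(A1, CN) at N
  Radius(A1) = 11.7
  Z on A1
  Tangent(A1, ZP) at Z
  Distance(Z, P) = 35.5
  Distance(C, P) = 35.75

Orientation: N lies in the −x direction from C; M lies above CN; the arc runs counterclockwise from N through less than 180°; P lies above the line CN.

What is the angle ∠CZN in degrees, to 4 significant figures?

136.9°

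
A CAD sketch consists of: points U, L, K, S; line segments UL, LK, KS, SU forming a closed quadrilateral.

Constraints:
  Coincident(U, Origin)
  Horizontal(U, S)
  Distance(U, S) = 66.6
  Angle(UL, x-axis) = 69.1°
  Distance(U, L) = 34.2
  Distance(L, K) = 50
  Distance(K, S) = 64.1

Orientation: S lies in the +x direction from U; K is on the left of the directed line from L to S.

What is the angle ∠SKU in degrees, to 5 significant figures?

53.027°

Checks: |LK| = 50.00 ✓; |KS| = 64.10 ✓.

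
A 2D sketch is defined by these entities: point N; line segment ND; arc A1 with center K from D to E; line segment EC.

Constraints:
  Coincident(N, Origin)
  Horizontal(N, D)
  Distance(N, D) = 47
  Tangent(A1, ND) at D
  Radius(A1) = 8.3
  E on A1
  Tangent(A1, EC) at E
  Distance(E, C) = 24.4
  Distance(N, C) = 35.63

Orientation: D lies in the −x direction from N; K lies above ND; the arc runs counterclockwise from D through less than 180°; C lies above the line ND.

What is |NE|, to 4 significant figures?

40.29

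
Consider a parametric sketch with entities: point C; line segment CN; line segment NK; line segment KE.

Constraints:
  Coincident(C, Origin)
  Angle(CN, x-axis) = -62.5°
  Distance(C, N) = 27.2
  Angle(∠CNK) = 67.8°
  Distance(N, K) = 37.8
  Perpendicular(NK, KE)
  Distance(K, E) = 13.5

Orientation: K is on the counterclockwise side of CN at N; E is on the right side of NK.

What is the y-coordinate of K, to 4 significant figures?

4.702

C is at the origin; CN runs at -62.5° with length 27.2, so N = 27.2·(cos -62.5°, sin -62.5°) = (12.56, -24.13). ∠CNK = 67.8°, so NK runs at -62.5° + (180° − 67.8°) = 49.70° from the x-axis; with |NK| = 37.8, K = N + 37.8·(cos 49.70°, sin 49.70°) = (37.01, 4.702). So K.y = 4.702.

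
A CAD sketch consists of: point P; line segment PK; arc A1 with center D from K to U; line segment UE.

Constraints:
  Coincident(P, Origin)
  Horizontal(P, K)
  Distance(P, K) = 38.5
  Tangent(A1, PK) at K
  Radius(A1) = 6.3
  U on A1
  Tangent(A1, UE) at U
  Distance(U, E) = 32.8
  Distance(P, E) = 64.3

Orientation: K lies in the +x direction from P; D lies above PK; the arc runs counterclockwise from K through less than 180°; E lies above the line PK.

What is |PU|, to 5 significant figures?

44.833

P is at the origin; P and K share the same y with |PK| = 38.5 and K on the +x side, so K = (38.500, 0.0000). The tangent condition forces DK to be normal to PK, so D = K + (0, 6.3) = (38.500, 6.3000). Since DU ⟂ UE (tangency), |DE| = √(6.3² + 32.8²) = 33.400 regardless of where U sits on A1. So E lies on both circle(P, 64.3) and circle(D, 33.400); the above-PK intersection is E = (53.020, 36.378). U is the foot of the tangent from E: U = (44.588, 4.6805).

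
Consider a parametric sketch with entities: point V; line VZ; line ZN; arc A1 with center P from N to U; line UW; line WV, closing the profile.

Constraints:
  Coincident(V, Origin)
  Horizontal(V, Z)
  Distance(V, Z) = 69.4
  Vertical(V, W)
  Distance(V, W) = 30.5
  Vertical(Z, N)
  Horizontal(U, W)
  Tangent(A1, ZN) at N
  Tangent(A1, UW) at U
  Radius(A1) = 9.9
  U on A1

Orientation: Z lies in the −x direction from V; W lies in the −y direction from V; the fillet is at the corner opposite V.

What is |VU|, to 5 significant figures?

66.862

V is at the origin; VZ is horizontal with |VZ| = 69.4 and Z on the −x side, so Z = (-69.400, 0.0000). V and W share the same x with |VW| = 30.5 and W on the −y side, so W = (0.0000, -30.500). The virtual corner opposite V is at (-69.400, -30.500). A1 meets ZN tangentially, so PN is at right angles to ZN and tangency of A1 to UW means the radius PU is perpendicular to UW, with radius 9.9, so the center P sits 9.9 in from both sides at P = (-59.500, -20.600). That places the tangent points at N = (-69.400, -20.600) on ZN and U = (-59.500, -30.500) on UW. Then |VU| = |U − V| = 66.862.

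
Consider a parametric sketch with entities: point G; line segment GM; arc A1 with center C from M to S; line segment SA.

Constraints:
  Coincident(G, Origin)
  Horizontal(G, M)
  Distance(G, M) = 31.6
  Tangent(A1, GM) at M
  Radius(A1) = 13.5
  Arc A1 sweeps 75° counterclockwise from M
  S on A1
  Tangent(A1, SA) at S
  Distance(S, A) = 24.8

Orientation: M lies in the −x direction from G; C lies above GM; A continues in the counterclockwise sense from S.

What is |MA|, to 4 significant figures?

39.14

G is at the origin; G and M share the same y with |GM| = 31.6 and M on the −x side, so M = (-31.60, 0.000). Since A1 is tangent to GM there, CM ⟂ GM, so C = M + (0, 13.5) = (-31.60, 13.50). On A1, M sits at bearing -90° from C; a 75° counterclockwise sweep puts S at bearing -15°, so S = C + 13.5·(cos -15°, sin -15°) = (-18.56, 10.01). Tangency of A1 to SA means the radius CS is perpendicular to SA, so SA runs along (−sin -15°, cos -15°); with |SA| = 24.8, A = (-12.14, 33.96). Then |MA| = |A − M| = 39.14.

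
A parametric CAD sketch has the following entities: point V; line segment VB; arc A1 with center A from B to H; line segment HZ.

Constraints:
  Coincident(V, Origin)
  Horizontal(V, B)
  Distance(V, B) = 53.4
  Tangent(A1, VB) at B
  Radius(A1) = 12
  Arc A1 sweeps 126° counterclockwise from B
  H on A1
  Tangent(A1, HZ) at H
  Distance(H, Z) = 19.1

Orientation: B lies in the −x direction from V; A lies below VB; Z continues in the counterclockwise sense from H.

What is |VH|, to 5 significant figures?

65.922

Since A1 is tangent to VB there, AB ⟂ VB, so A = B + (0, -12) = (-53.400, -12.000). On A1, B sits at bearing 90° from A; a 126° counterclockwise sweep puts H at bearing 216°, so H = A + 12.0·(cos 216°, sin 216°) = (-63.108, -19.053). Then |VH| = |H − V| = 65.922.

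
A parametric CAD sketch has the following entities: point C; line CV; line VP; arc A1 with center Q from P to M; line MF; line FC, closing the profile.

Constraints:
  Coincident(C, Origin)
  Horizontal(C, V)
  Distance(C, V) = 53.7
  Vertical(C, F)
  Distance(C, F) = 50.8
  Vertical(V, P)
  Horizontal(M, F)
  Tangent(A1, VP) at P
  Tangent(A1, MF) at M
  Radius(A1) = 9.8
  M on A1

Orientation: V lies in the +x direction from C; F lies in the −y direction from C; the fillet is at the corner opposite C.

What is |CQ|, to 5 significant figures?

60.068

C is at the origin; C and V share the same y with |CV| = 53.7 and V on the +x side, so V = (53.700, 0.0000). C and F share the same x with |CF| = 50.8 and F on the −y side, so F = (0.0000, -50.800). The virtual corner opposite C is at (53.700, -50.800). Tangency of A1 to VP means the radius QP is perpendicular to VP and A1 meets MF tangentially, so QM is at right angles to MF, with radius 9.8, so the center Q sits 9.8 in from both sides at Q = (43.900, -41.000). Then |CQ| = |Q − C| = 60.068.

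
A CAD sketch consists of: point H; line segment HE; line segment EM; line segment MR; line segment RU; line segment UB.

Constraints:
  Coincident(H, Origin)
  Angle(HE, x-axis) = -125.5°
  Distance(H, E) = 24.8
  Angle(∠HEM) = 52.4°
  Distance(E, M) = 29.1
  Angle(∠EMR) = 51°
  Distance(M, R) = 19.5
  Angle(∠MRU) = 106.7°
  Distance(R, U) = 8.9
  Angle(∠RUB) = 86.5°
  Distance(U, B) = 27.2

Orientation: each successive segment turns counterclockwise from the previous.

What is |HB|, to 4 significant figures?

32.79

H is at the origin; HE runs at -125.5° with length 24.8, so E = (-14.40, -20.19). ∠HEM = 52.4° gives EM at 2.100° from the x-axis; with |EM| = 29.1, M = (14.68, -19.12). ∠EMR = 51.0° gives MR at 131.1° from the x-axis; with |MR| = 19.5, R = (1.860, -4.429). ∠MRU = 106.7° gives RU at -155.6° from the x-axis; with |RU| = 8.9, U = (-6.245, -8.106). ∠RUB = 86.5° gives UB at -62.10° from the x-axis; with |UB| = 27.2, B = (6.483, -32.14). Then |HB| = |B − H| = 32.79.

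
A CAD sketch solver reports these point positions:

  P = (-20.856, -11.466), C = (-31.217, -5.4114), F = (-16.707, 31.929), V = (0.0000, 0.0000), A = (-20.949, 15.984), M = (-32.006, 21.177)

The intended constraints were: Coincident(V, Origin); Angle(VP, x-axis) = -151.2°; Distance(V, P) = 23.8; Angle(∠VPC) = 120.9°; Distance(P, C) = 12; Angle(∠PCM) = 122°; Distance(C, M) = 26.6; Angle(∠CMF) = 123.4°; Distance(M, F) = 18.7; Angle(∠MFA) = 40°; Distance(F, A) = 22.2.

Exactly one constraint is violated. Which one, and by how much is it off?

Distance(F, A) = 22.2 — off by 5.70.

V = (0.00, 0.00) ✓; VP at -151.2° ✓; |VP| = 23.80 ✓; ∠VPC = 120.9° ✓; |PC| = 12.00 ✓; ∠PCM = 122.0° ✓; |CM| = 26.60 ✓; ∠CMF = 123.4° ✓; |MF| = 18.70 ✓; ∠MFA = 40.00° ✓; |FA| = 16.50 ✗.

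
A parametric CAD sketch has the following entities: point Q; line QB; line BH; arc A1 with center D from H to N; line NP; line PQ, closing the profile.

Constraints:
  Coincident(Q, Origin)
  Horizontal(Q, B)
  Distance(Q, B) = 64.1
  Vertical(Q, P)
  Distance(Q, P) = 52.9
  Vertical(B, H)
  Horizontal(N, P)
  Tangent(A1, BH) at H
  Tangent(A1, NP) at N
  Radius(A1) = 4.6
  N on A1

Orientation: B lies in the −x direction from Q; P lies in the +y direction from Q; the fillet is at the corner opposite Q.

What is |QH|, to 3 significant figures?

80.3

Q is at the origin; QB is horizontal with |QB| = 64.1 and B on the −x side, so B = (-64.1, 0.00). QP is vertical with |QP| = 52.9 and P on the +y side, so P = (0.00, 52.9). The virtual corner opposite Q is at (-64.1, 52.9). Tangency of A1 to BH means the radius DH is perpendicular to BH and tangency of A1 to NP means the radius DN is perpendicular to NP, with radius 4.6, so the center D sits 4.6 in from both sides at D = (-59.5, 48.3). That places the tangent points at H = (-64.1, 48.3) on BH and N = (-59.5, 52.9) on NP. Then |QH| = |H − Q| = 80.3.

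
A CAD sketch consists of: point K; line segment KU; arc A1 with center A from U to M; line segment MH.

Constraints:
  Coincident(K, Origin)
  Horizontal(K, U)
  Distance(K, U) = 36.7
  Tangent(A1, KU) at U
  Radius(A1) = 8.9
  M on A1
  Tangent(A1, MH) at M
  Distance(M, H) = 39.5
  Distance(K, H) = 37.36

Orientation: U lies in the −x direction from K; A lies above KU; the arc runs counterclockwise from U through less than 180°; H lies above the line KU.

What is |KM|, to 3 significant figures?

29.6

Checks: K.y = 0.00, U.y = 0.00 ✓; |AM| = 8.900 ✓; ∠(AM, MH) = 90.00° ✓; |MH| = 39.50 ✓; |KH| = 37.36 ✓.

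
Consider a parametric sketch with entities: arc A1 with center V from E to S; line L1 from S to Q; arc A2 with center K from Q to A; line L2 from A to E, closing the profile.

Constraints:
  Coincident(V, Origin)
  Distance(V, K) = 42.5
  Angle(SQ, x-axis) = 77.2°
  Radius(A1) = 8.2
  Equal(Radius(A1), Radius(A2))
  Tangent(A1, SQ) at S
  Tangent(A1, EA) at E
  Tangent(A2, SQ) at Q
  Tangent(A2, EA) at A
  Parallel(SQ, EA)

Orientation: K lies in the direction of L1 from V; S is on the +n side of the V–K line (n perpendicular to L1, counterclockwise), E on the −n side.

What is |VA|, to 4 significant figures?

43.28

The slot axis is L1's direction at 77.2°, so u = (cos 77.2°, sin 77.2°) = (0.2215, 0.9751) and n = (−sin 77.2°, cos 77.2°) = (-0.9751, 0.2215). V is at the origin and K lies 42.5 along u from V, so K = 42.5·u = (9.416, 41.44). Tangency of A1 to both parallel lines with radius 8.2 puts S and E at V ± 8.2·n: S = (-7.996, 1.817), E = (7.996, -1.817). Equal radii place Q and A the same way about K: Q = K + 8.2·n = (1.420, 43.26), A = K − 8.2·n = (17.41, 39.63). Then |VA| = |A − V| = 43.28.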